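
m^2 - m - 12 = (m - 4)*(m + 3)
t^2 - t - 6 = (t - 3)*(t + 2)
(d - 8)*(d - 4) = d^2 - 12*d + 32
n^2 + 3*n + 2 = (n + 1)*(n + 2)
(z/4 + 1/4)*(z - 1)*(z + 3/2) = z^3/4 + 3*z^2/8 - z/4 - 3/8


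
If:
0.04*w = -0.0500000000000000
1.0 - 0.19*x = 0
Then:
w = -1.25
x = 5.26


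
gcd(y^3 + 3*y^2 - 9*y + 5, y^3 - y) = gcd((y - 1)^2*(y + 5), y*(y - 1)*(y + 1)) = y - 1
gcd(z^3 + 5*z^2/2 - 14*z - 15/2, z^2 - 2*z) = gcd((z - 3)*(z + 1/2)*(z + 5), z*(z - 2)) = 1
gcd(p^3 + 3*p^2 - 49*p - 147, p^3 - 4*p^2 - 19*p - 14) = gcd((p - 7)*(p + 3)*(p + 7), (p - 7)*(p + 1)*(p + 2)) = p - 7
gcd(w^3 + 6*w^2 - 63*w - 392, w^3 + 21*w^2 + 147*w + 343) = w^2 + 14*w + 49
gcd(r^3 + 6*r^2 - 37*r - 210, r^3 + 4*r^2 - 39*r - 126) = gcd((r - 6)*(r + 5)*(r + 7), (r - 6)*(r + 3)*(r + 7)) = r^2 + r - 42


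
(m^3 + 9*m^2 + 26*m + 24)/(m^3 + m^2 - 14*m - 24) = (m + 4)/(m - 4)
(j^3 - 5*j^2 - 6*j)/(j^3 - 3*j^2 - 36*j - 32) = j*(j - 6)/(j^2 - 4*j - 32)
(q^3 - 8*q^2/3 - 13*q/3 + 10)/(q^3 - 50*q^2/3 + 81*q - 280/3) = (q^2 - q - 6)/(q^2 - 15*q + 56)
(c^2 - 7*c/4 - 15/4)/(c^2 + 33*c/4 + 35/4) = (c - 3)/(c + 7)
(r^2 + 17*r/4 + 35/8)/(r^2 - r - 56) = (r^2 + 17*r/4 + 35/8)/(r^2 - r - 56)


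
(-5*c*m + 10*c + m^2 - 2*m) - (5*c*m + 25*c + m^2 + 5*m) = -10*c*m - 15*c - 7*m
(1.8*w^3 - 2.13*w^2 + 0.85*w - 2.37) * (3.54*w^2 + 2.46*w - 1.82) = 6.372*w^5 - 3.1122*w^4 - 5.5068*w^3 - 2.4222*w^2 - 7.3772*w + 4.3134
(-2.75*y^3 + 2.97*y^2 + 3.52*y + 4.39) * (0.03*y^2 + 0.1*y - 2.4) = -0.0825*y^5 - 0.1859*y^4 + 7.0026*y^3 - 6.6443*y^2 - 8.009*y - 10.536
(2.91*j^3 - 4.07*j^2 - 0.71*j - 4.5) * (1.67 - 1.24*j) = -3.6084*j^4 + 9.9065*j^3 - 5.9165*j^2 + 4.3943*j - 7.515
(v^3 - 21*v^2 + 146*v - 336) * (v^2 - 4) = v^5 - 21*v^4 + 142*v^3 - 252*v^2 - 584*v + 1344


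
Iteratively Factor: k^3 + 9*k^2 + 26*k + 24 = (k + 2)*(k^2 + 7*k + 12) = (k + 2)*(k + 3)*(k + 4)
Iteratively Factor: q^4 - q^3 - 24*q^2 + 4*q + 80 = (q + 4)*(q^3 - 5*q^2 - 4*q + 20) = (q - 2)*(q + 4)*(q^2 - 3*q - 10) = (q - 5)*(q - 2)*(q + 4)*(q + 2)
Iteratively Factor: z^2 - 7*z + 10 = (z - 5)*(z - 2)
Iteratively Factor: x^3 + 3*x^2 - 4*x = (x + 4)*(x^2 - x) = x*(x + 4)*(x - 1)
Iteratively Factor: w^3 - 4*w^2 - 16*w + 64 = (w - 4)*(w^2 - 16) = (w - 4)*(w + 4)*(w - 4)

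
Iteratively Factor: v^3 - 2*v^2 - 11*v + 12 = (v - 1)*(v^2 - v - 12) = (v - 1)*(v + 3)*(v - 4)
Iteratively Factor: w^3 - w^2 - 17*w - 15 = (w - 5)*(w^2 + 4*w + 3) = (w - 5)*(w + 3)*(w + 1)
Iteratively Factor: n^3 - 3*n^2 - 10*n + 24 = (n + 3)*(n^2 - 6*n + 8) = (n - 2)*(n + 3)*(n - 4)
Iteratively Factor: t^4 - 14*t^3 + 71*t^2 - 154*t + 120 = (t - 3)*(t^3 - 11*t^2 + 38*t - 40) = (t - 3)*(t - 2)*(t^2 - 9*t + 20) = (t - 4)*(t - 3)*(t - 2)*(t - 5)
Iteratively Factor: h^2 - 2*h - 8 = (h - 4)*(h + 2)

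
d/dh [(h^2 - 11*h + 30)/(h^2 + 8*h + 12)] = (19*h^2 - 36*h - 372)/(h^4 + 16*h^3 + 88*h^2 + 192*h + 144)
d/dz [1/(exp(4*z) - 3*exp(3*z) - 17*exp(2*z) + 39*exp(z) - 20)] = (-4*exp(3*z) + 9*exp(2*z) + 34*exp(z) - 39)*exp(z)/(-exp(4*z) + 3*exp(3*z) + 17*exp(2*z) - 39*exp(z) + 20)^2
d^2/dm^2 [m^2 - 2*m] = 2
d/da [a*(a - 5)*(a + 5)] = 3*a^2 - 25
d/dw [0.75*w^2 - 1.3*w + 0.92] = 1.5*w - 1.3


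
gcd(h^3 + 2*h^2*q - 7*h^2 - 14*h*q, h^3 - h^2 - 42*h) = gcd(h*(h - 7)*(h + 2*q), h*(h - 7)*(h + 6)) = h^2 - 7*h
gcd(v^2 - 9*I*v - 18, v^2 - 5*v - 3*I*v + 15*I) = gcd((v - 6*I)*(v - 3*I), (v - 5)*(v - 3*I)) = v - 3*I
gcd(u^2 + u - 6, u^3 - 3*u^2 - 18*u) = u + 3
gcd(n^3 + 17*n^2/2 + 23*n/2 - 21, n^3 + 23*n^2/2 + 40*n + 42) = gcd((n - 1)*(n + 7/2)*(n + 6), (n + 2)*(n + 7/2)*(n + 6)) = n^2 + 19*n/2 + 21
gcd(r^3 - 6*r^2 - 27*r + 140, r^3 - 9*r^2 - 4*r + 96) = r - 4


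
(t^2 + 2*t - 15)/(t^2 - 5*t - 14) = (-t^2 - 2*t + 15)/(-t^2 + 5*t + 14)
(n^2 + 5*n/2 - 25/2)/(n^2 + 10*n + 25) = (n - 5/2)/(n + 5)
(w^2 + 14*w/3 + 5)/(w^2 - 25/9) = 3*(w + 3)/(3*w - 5)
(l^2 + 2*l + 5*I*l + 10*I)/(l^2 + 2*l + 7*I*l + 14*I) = (l + 5*I)/(l + 7*I)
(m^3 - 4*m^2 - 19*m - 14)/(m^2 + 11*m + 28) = (m^3 - 4*m^2 - 19*m - 14)/(m^2 + 11*m + 28)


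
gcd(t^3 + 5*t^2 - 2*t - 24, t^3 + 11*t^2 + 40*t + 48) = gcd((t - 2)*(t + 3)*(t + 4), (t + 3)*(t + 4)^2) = t^2 + 7*t + 12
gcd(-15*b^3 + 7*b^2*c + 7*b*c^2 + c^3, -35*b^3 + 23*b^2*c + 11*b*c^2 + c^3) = 5*b^2 - 4*b*c - c^2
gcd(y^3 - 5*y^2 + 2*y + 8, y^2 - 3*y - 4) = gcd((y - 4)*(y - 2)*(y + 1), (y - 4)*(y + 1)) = y^2 - 3*y - 4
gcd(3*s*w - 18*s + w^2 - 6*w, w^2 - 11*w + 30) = w - 6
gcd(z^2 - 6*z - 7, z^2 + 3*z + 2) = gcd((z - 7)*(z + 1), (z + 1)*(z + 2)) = z + 1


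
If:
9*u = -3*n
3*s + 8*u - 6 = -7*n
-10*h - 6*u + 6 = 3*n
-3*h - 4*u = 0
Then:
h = 24/49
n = 54/49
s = 20/49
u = -18/49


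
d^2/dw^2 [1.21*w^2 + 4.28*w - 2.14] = 2.42000000000000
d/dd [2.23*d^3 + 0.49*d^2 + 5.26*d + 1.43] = 6.69*d^2 + 0.98*d + 5.26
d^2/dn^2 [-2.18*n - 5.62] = 0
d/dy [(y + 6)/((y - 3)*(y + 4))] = (-y^2 - 12*y - 18)/(y^4 + 2*y^3 - 23*y^2 - 24*y + 144)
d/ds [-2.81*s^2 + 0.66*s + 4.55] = 0.66 - 5.62*s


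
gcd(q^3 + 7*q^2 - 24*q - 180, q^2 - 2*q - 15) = q - 5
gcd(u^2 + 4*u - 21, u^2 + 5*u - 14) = u + 7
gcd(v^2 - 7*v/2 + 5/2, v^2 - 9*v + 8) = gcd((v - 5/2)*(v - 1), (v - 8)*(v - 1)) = v - 1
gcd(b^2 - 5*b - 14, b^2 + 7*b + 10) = b + 2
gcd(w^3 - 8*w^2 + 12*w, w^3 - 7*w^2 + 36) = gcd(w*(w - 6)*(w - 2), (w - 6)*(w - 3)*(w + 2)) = w - 6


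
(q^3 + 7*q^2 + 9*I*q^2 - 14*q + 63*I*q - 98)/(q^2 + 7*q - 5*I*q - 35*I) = (q^2 + 9*I*q - 14)/(q - 5*I)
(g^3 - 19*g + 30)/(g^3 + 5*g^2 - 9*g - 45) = (g - 2)/(g + 3)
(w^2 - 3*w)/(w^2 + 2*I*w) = (w - 3)/(w + 2*I)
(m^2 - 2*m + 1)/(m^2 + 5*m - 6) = (m - 1)/(m + 6)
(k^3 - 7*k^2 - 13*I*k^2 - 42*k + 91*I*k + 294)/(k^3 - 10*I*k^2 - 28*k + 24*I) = (k^2 - 7*k*(1 + I) + 49*I)/(k^2 - 4*I*k - 4)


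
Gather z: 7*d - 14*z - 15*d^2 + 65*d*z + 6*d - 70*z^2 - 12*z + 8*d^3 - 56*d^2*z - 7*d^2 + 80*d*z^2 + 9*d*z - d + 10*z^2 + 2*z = 8*d^3 - 22*d^2 + 12*d + z^2*(80*d - 60) + z*(-56*d^2 + 74*d - 24)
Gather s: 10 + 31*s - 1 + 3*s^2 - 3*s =3*s^2 + 28*s + 9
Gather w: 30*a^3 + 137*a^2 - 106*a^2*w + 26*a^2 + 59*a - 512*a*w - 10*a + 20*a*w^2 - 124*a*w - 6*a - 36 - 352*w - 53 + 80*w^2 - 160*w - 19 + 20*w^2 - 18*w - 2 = 30*a^3 + 163*a^2 + 43*a + w^2*(20*a + 100) + w*(-106*a^2 - 636*a - 530) - 110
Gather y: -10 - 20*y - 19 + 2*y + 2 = -18*y - 27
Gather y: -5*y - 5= -5*y - 5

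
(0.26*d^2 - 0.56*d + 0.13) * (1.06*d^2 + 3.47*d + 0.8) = 0.2756*d^4 + 0.3086*d^3 - 1.5974*d^2 + 0.00309999999999999*d + 0.104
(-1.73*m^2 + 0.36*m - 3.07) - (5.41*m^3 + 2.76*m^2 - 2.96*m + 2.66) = -5.41*m^3 - 4.49*m^2 + 3.32*m - 5.73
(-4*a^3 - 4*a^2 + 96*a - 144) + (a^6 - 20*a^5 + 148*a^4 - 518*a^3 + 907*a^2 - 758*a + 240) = a^6 - 20*a^5 + 148*a^4 - 522*a^3 + 903*a^2 - 662*a + 96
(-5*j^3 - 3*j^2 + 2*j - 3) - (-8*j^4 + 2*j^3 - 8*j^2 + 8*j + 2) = 8*j^4 - 7*j^3 + 5*j^2 - 6*j - 5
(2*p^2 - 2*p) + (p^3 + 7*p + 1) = p^3 + 2*p^2 + 5*p + 1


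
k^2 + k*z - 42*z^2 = (k - 6*z)*(k + 7*z)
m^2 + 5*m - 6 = (m - 1)*(m + 6)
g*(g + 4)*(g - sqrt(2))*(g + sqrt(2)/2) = g^4 - sqrt(2)*g^3/2 + 4*g^3 - 2*sqrt(2)*g^2 - g^2 - 4*g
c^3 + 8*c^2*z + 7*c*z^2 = c*(c + z)*(c + 7*z)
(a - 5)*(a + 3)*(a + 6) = a^3 + 4*a^2 - 27*a - 90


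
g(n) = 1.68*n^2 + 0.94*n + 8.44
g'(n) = 3.36*n + 0.94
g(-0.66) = 8.55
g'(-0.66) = -1.28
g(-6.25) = 68.19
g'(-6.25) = -20.06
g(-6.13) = 65.81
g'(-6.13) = -19.66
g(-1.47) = 10.69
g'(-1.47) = -4.00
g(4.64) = 48.97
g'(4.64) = 16.53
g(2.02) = 17.19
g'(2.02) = 7.73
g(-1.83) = 12.35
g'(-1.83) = -5.21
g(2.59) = 22.14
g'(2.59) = 9.64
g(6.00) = 74.56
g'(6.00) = 21.10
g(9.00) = 152.98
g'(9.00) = 31.18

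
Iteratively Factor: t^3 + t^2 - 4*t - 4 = (t + 1)*(t^2 - 4) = (t + 1)*(t + 2)*(t - 2)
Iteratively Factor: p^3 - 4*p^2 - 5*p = (p + 1)*(p^2 - 5*p) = (p - 5)*(p + 1)*(p)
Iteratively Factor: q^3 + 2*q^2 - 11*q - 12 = (q + 4)*(q^2 - 2*q - 3) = (q - 3)*(q + 4)*(q + 1)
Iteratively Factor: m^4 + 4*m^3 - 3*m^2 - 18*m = (m + 3)*(m^3 + m^2 - 6*m) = (m + 3)^2*(m^2 - 2*m) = m*(m + 3)^2*(m - 2)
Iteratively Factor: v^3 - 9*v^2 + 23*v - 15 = (v - 5)*(v^2 - 4*v + 3) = (v - 5)*(v - 3)*(v - 1)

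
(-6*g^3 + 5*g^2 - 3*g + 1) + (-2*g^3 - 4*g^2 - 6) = -8*g^3 + g^2 - 3*g - 5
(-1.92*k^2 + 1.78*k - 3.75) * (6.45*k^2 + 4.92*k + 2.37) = -12.384*k^4 + 2.0346*k^3 - 19.9803*k^2 - 14.2314*k - 8.8875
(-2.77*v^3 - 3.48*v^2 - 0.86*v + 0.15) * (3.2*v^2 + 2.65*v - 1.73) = -8.864*v^5 - 18.4765*v^4 - 7.1819*v^3 + 4.2214*v^2 + 1.8853*v - 0.2595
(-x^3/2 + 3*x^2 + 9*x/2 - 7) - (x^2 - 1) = -x^3/2 + 2*x^2 + 9*x/2 - 6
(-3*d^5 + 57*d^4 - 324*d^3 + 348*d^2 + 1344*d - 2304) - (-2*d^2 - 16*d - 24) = -3*d^5 + 57*d^4 - 324*d^3 + 350*d^2 + 1360*d - 2280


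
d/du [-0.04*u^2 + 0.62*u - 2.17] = 0.62 - 0.08*u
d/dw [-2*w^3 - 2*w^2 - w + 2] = -6*w^2 - 4*w - 1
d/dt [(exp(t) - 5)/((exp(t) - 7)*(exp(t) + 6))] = (-exp(2*t) + 10*exp(t) - 47)*exp(t)/(exp(4*t) - 2*exp(3*t) - 83*exp(2*t) + 84*exp(t) + 1764)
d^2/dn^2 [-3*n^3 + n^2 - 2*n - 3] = 2 - 18*n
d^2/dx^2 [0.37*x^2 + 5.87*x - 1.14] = 0.740000000000000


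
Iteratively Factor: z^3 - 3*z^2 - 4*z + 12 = (z - 3)*(z^2 - 4) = (z - 3)*(z + 2)*(z - 2)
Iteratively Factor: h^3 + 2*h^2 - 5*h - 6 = (h + 1)*(h^2 + h - 6) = (h - 2)*(h + 1)*(h + 3)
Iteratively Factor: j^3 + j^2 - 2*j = (j - 1)*(j^2 + 2*j) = j*(j - 1)*(j + 2)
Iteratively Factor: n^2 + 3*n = (n)*(n + 3)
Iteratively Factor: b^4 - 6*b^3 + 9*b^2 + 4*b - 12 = (b - 3)*(b^3 - 3*b^2 + 4) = (b - 3)*(b - 2)*(b^2 - b - 2) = (b - 3)*(b - 2)^2*(b + 1)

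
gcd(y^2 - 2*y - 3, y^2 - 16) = 1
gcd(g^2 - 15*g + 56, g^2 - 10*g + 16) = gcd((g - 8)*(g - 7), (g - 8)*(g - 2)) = g - 8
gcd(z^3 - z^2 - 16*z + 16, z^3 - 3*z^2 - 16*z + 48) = z^2 - 16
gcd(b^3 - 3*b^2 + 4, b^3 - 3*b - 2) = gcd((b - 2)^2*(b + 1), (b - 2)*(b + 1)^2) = b^2 - b - 2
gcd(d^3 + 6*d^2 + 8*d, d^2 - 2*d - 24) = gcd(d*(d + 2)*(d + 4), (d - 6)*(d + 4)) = d + 4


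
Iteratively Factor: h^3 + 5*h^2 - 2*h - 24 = (h + 4)*(h^2 + h - 6) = (h - 2)*(h + 4)*(h + 3)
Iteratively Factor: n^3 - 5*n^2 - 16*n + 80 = (n - 4)*(n^2 - n - 20) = (n - 5)*(n - 4)*(n + 4)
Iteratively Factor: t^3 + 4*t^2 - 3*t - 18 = (t + 3)*(t^2 + t - 6) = (t + 3)^2*(t - 2)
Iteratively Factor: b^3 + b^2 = (b)*(b^2 + b) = b*(b + 1)*(b)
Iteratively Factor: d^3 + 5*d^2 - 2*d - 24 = (d - 2)*(d^2 + 7*d + 12) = (d - 2)*(d + 3)*(d + 4)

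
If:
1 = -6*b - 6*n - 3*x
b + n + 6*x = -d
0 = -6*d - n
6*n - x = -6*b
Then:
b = 221/24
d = 37/24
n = -37/4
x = -1/4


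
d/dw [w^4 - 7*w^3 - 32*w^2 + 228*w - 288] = 4*w^3 - 21*w^2 - 64*w + 228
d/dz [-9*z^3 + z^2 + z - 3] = -27*z^2 + 2*z + 1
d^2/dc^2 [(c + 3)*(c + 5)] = 2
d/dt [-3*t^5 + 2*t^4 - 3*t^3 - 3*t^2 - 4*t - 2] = -15*t^4 + 8*t^3 - 9*t^2 - 6*t - 4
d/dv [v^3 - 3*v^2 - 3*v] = 3*v^2 - 6*v - 3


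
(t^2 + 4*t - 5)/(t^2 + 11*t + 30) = (t - 1)/(t + 6)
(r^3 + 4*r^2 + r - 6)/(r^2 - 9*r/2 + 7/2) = 2*(r^2 + 5*r + 6)/(2*r - 7)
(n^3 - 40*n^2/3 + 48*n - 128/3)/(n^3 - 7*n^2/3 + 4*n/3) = (n^2 - 12*n + 32)/(n*(n - 1))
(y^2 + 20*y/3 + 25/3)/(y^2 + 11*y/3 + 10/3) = (y + 5)/(y + 2)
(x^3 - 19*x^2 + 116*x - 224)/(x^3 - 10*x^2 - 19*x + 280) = (x - 4)/(x + 5)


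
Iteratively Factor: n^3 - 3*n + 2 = (n - 1)*(n^2 + n - 2) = (n - 1)*(n + 2)*(n - 1)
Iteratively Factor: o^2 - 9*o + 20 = (o - 5)*(o - 4)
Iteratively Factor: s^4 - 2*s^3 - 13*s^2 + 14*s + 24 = (s + 1)*(s^3 - 3*s^2 - 10*s + 24) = (s - 2)*(s + 1)*(s^2 - s - 12) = (s - 4)*(s - 2)*(s + 1)*(s + 3)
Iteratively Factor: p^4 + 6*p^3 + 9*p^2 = (p)*(p^3 + 6*p^2 + 9*p) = p*(p + 3)*(p^2 + 3*p) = p^2*(p + 3)*(p + 3)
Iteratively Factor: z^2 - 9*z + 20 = (z - 4)*(z - 5)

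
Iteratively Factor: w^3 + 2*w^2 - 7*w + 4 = (w - 1)*(w^2 + 3*w - 4) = (w - 1)*(w + 4)*(w - 1)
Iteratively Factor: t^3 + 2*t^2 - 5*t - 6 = (t + 1)*(t^2 + t - 6) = (t + 1)*(t + 3)*(t - 2)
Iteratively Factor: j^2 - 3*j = (j - 3)*(j)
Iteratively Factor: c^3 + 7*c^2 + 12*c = (c + 4)*(c^2 + 3*c) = (c + 3)*(c + 4)*(c)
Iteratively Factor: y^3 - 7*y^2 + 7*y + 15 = (y + 1)*(y^2 - 8*y + 15) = (y - 5)*(y + 1)*(y - 3)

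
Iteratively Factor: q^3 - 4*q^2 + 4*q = (q)*(q^2 - 4*q + 4) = q*(q - 2)*(q - 2)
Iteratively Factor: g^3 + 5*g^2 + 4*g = (g + 1)*(g^2 + 4*g) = g*(g + 1)*(g + 4)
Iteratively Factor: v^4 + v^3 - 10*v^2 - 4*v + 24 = (v - 2)*(v^3 + 3*v^2 - 4*v - 12) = (v - 2)*(v + 3)*(v^2 - 4) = (v - 2)^2*(v + 3)*(v + 2)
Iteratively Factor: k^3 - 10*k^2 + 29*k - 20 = (k - 4)*(k^2 - 6*k + 5) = (k - 5)*(k - 4)*(k - 1)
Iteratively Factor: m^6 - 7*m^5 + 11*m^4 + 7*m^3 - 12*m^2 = (m + 1)*(m^5 - 8*m^4 + 19*m^3 - 12*m^2) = m*(m + 1)*(m^4 - 8*m^3 + 19*m^2 - 12*m) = m*(m - 1)*(m + 1)*(m^3 - 7*m^2 + 12*m) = m*(m - 3)*(m - 1)*(m + 1)*(m^2 - 4*m) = m*(m - 4)*(m - 3)*(m - 1)*(m + 1)*(m)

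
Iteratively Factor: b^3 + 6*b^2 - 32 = (b + 4)*(b^2 + 2*b - 8) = (b - 2)*(b + 4)*(b + 4)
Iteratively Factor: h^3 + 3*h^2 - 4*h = (h + 4)*(h^2 - h) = h*(h + 4)*(h - 1)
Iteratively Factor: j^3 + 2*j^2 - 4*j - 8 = (j + 2)*(j^2 - 4) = (j + 2)^2*(j - 2)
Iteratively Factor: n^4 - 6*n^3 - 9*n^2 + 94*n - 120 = (n - 5)*(n^3 - n^2 - 14*n + 24) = (n - 5)*(n + 4)*(n^2 - 5*n + 6) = (n - 5)*(n - 2)*(n + 4)*(n - 3)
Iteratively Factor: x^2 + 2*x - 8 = (x - 2)*(x + 4)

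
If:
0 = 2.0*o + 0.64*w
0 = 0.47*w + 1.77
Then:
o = 1.21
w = -3.77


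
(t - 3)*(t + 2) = t^2 - t - 6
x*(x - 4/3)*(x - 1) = x^3 - 7*x^2/3 + 4*x/3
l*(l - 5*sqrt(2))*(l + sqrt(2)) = l^3 - 4*sqrt(2)*l^2 - 10*l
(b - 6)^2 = b^2 - 12*b + 36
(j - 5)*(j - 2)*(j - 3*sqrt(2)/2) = j^3 - 7*j^2 - 3*sqrt(2)*j^2/2 + 10*j + 21*sqrt(2)*j/2 - 15*sqrt(2)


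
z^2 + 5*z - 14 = (z - 2)*(z + 7)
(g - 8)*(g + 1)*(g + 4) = g^3 - 3*g^2 - 36*g - 32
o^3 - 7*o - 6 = (o - 3)*(o + 1)*(o + 2)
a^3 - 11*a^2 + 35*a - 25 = (a - 5)^2*(a - 1)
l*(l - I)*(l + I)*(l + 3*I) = l^4 + 3*I*l^3 + l^2 + 3*I*l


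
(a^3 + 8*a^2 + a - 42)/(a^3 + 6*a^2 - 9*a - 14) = (a + 3)/(a + 1)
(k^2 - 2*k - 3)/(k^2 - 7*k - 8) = (k - 3)/(k - 8)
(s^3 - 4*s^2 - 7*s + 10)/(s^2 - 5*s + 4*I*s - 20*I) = (s^2 + s - 2)/(s + 4*I)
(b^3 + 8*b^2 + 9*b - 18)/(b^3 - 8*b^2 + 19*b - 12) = (b^2 + 9*b + 18)/(b^2 - 7*b + 12)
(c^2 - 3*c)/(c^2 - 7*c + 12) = c/(c - 4)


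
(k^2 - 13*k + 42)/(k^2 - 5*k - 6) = (k - 7)/(k + 1)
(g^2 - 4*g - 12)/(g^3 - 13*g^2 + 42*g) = (g + 2)/(g*(g - 7))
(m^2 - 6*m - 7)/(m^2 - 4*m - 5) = (m - 7)/(m - 5)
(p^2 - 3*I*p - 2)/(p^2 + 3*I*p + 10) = (p - I)/(p + 5*I)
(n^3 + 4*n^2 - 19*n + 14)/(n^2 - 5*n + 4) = (n^2 + 5*n - 14)/(n - 4)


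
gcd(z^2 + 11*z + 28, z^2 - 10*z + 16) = 1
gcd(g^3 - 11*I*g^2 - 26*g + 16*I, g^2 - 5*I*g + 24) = g - 8*I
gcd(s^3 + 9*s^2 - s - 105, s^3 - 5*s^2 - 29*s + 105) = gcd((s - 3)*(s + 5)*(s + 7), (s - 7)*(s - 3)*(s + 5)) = s^2 + 2*s - 15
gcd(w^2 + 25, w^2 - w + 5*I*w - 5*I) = w + 5*I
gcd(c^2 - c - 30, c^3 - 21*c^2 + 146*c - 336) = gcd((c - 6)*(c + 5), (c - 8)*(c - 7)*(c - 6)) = c - 6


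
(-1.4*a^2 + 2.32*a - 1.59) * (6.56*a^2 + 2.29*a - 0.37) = -9.184*a^4 + 12.0132*a^3 - 4.5996*a^2 - 4.4995*a + 0.5883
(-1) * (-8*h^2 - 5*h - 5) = 8*h^2 + 5*h + 5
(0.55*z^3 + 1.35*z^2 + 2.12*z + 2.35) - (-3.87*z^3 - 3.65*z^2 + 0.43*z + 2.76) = 4.42*z^3 + 5.0*z^2 + 1.69*z - 0.41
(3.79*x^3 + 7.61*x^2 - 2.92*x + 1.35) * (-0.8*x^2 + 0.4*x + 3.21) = -3.032*x^5 - 4.572*x^4 + 17.5459*x^3 + 22.1801*x^2 - 8.8332*x + 4.3335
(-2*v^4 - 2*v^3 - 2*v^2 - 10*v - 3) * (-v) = 2*v^5 + 2*v^4 + 2*v^3 + 10*v^2 + 3*v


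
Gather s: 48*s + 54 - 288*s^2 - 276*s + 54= -288*s^2 - 228*s + 108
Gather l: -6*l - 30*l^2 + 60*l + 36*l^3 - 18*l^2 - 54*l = 36*l^3 - 48*l^2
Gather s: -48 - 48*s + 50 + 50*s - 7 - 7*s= -5*s - 5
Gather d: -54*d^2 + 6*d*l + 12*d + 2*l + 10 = -54*d^2 + d*(6*l + 12) + 2*l + 10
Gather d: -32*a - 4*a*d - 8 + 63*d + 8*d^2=-32*a + 8*d^2 + d*(63 - 4*a) - 8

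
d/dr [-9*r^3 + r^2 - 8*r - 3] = -27*r^2 + 2*r - 8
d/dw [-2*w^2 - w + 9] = -4*w - 1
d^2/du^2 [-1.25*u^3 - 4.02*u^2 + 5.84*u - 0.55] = -7.5*u - 8.04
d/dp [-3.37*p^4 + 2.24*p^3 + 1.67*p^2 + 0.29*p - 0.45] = -13.48*p^3 + 6.72*p^2 + 3.34*p + 0.29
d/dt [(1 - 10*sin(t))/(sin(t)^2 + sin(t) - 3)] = (10*sin(t)^2 - 2*sin(t) + 29)*cos(t)/(sin(t)^2 + sin(t) - 3)^2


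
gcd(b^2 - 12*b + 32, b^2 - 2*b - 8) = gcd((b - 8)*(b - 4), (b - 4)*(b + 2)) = b - 4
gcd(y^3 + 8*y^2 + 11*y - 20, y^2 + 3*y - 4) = y^2 + 3*y - 4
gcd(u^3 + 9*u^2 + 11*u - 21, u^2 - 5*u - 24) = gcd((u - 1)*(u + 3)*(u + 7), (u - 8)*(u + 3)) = u + 3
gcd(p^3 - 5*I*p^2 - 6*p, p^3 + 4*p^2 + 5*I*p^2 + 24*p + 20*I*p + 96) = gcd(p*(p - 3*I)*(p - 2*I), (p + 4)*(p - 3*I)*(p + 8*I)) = p - 3*I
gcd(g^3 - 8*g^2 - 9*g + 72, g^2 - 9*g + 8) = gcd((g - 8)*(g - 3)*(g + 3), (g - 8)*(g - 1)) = g - 8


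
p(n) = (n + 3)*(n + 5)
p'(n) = 2*n + 8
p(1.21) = 26.14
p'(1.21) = 10.42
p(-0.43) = 11.74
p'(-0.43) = 7.14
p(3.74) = 58.91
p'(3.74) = 15.48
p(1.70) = 31.49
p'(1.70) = 11.40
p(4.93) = 78.74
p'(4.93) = 17.86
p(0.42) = 18.54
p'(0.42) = 8.84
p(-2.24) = 2.10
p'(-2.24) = 3.52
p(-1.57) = 4.90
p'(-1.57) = 4.86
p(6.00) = 99.00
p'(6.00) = 20.00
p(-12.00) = 63.00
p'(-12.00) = -16.00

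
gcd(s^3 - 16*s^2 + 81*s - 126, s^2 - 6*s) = s - 6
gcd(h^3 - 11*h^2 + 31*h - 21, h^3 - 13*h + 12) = h^2 - 4*h + 3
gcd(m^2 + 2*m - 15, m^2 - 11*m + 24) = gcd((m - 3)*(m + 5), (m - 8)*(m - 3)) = m - 3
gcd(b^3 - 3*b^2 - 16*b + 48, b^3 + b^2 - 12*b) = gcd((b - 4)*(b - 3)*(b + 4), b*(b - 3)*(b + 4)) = b^2 + b - 12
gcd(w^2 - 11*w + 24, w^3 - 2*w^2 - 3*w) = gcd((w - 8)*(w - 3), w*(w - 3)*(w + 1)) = w - 3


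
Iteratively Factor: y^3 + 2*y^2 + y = (y + 1)*(y^2 + y) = (y + 1)^2*(y)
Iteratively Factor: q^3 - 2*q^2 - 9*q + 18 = (q - 2)*(q^2 - 9) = (q - 3)*(q - 2)*(q + 3)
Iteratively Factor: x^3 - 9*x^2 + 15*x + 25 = (x - 5)*(x^2 - 4*x - 5) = (x - 5)*(x + 1)*(x - 5)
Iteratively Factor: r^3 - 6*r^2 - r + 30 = (r + 2)*(r^2 - 8*r + 15) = (r - 5)*(r + 2)*(r - 3)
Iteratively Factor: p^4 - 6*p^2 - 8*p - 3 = (p + 1)*(p^3 - p^2 - 5*p - 3) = (p + 1)^2*(p^2 - 2*p - 3) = (p - 3)*(p + 1)^2*(p + 1)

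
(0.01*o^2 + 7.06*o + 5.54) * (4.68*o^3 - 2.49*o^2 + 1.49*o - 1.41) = 0.0468*o^5 + 33.0159*o^4 + 8.3627*o^3 - 3.2893*o^2 - 1.7*o - 7.8114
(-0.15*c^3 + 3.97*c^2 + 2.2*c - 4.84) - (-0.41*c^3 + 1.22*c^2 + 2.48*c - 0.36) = 0.26*c^3 + 2.75*c^2 - 0.28*c - 4.48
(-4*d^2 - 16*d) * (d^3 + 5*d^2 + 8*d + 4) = -4*d^5 - 36*d^4 - 112*d^3 - 144*d^2 - 64*d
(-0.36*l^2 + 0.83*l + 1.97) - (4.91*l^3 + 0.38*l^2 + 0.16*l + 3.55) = -4.91*l^3 - 0.74*l^2 + 0.67*l - 1.58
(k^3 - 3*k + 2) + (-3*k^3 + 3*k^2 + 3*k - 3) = -2*k^3 + 3*k^2 - 1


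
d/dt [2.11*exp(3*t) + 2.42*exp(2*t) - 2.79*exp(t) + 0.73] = (6.33*exp(2*t) + 4.84*exp(t) - 2.79)*exp(t)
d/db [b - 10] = 1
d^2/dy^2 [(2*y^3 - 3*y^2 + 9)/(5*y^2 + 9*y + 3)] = 6*(89*y^3 + 324*y^2 + 423*y + 189)/(125*y^6 + 675*y^5 + 1440*y^4 + 1539*y^3 + 864*y^2 + 243*y + 27)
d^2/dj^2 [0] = 0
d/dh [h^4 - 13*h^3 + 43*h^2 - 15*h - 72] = 4*h^3 - 39*h^2 + 86*h - 15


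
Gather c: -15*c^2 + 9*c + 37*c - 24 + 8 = -15*c^2 + 46*c - 16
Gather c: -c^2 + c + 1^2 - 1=-c^2 + c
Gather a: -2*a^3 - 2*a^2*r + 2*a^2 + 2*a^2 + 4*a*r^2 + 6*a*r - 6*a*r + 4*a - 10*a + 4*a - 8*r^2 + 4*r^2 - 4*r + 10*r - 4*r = -2*a^3 + a^2*(4 - 2*r) + a*(4*r^2 - 2) - 4*r^2 + 2*r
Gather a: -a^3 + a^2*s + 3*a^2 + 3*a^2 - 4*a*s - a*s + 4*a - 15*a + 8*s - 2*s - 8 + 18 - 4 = -a^3 + a^2*(s + 6) + a*(-5*s - 11) + 6*s + 6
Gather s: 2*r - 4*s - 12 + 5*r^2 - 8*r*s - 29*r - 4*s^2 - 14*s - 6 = 5*r^2 - 27*r - 4*s^2 + s*(-8*r - 18) - 18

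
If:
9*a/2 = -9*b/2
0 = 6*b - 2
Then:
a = -1/3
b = 1/3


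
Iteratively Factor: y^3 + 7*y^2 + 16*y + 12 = (y + 3)*(y^2 + 4*y + 4) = (y + 2)*(y + 3)*(y + 2)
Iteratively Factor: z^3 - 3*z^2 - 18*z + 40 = (z - 2)*(z^2 - z - 20) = (z - 5)*(z - 2)*(z + 4)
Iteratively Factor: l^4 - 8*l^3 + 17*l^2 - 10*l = (l)*(l^3 - 8*l^2 + 17*l - 10) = l*(l - 5)*(l^2 - 3*l + 2) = l*(l - 5)*(l - 1)*(l - 2)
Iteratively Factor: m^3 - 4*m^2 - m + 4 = (m - 1)*(m^2 - 3*m - 4) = (m - 4)*(m - 1)*(m + 1)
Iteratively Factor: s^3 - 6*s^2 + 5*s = (s - 1)*(s^2 - 5*s) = (s - 5)*(s - 1)*(s)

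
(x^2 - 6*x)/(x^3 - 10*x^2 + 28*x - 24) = x/(x^2 - 4*x + 4)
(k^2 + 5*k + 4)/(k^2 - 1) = (k + 4)/(k - 1)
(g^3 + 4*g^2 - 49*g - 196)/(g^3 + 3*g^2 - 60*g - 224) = (g - 7)/(g - 8)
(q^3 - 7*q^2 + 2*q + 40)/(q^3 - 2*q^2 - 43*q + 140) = (q + 2)/(q + 7)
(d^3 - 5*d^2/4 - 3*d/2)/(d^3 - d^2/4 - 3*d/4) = (d - 2)/(d - 1)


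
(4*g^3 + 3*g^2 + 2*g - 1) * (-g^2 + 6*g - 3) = -4*g^5 + 21*g^4 + 4*g^3 + 4*g^2 - 12*g + 3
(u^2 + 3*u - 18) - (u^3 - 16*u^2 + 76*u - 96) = -u^3 + 17*u^2 - 73*u + 78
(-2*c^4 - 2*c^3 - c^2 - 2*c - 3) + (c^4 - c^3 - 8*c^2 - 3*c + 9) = -c^4 - 3*c^3 - 9*c^2 - 5*c + 6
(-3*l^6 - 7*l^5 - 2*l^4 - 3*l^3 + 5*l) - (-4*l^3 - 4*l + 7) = -3*l^6 - 7*l^5 - 2*l^4 + l^3 + 9*l - 7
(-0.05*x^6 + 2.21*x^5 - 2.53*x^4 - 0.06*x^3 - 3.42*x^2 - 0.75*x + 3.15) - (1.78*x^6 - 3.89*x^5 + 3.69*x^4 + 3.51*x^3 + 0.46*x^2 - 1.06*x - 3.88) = -1.83*x^6 + 6.1*x^5 - 6.22*x^4 - 3.57*x^3 - 3.88*x^2 + 0.31*x + 7.03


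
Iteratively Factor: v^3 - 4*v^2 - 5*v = (v - 5)*(v^2 + v) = v*(v - 5)*(v + 1)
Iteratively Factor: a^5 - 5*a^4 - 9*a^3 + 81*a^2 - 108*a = (a - 3)*(a^4 - 2*a^3 - 15*a^2 + 36*a) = (a - 3)*(a + 4)*(a^3 - 6*a^2 + 9*a) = (a - 3)^2*(a + 4)*(a^2 - 3*a) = a*(a - 3)^2*(a + 4)*(a - 3)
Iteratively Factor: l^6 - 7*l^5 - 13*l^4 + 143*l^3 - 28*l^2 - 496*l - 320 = (l - 4)*(l^5 - 3*l^4 - 25*l^3 + 43*l^2 + 144*l + 80) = (l - 4)*(l + 1)*(l^4 - 4*l^3 - 21*l^2 + 64*l + 80) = (l - 4)^2*(l + 1)*(l^3 - 21*l - 20) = (l - 5)*(l - 4)^2*(l + 1)*(l^2 + 5*l + 4) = (l - 5)*(l - 4)^2*(l + 1)*(l + 4)*(l + 1)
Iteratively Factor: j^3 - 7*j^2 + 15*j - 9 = (j - 3)*(j^2 - 4*j + 3) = (j - 3)*(j - 1)*(j - 3)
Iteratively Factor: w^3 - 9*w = (w + 3)*(w^2 - 3*w) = (w - 3)*(w + 3)*(w)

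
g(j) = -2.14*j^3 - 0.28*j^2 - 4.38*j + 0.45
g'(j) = -6.42*j^2 - 0.56*j - 4.38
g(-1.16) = 8.49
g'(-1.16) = -12.37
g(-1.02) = 6.90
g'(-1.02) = -10.49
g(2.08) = -29.13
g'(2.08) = -33.32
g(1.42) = -12.46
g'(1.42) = -18.12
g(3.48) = -108.37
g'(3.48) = -84.08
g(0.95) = -5.80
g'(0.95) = -10.71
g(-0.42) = 2.40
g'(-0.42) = -5.28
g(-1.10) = 7.78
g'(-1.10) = -11.53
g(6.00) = -498.15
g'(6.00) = -238.86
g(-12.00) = 3710.61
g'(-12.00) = -922.14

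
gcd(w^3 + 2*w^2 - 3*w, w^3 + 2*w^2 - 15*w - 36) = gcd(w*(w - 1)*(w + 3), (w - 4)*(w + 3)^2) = w + 3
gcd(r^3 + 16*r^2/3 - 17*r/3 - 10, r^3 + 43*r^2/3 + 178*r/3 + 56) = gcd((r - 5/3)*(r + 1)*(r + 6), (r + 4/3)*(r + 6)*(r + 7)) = r + 6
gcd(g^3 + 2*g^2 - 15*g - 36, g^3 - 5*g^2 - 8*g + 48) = g^2 - g - 12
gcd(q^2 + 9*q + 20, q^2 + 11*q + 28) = q + 4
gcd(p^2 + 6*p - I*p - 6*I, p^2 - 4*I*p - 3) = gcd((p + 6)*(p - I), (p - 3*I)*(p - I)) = p - I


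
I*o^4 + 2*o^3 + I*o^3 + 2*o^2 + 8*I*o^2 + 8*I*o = o*(o - 4*I)*(o + 2*I)*(I*o + I)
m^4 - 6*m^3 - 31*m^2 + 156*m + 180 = (m - 6)^2*(m + 1)*(m + 5)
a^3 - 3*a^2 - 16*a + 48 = (a - 4)*(a - 3)*(a + 4)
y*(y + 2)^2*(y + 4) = y^4 + 8*y^3 + 20*y^2 + 16*y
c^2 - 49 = (c - 7)*(c + 7)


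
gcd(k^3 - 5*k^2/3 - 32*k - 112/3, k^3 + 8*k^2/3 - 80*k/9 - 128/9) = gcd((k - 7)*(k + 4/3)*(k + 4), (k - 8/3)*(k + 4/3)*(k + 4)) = k^2 + 16*k/3 + 16/3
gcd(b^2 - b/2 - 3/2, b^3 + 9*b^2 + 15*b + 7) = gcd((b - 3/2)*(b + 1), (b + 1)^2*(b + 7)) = b + 1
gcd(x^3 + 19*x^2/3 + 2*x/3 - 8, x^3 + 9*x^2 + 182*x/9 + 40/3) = x^2 + 22*x/3 + 8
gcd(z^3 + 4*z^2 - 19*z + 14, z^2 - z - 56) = z + 7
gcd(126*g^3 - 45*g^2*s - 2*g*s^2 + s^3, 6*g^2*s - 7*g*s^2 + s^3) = -6*g + s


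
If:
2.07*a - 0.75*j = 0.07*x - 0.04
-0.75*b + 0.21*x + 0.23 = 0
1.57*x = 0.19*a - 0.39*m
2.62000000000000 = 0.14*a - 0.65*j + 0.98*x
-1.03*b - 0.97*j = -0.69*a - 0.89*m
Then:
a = -1.32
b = 0.43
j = -3.64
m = -2.44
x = 0.45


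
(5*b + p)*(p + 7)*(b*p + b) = 5*b^2*p^2 + 40*b^2*p + 35*b^2 + b*p^3 + 8*b*p^2 + 7*b*p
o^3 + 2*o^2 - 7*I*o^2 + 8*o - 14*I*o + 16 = (o + 2)*(o - 8*I)*(o + I)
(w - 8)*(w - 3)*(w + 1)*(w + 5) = w^4 - 5*w^3 - 37*w^2 + 89*w + 120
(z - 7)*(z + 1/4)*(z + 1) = z^3 - 23*z^2/4 - 17*z/2 - 7/4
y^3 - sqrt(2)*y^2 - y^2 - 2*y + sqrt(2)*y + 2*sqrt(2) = (y - 2)*(y + 1)*(y - sqrt(2))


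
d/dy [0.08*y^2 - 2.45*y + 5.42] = 0.16*y - 2.45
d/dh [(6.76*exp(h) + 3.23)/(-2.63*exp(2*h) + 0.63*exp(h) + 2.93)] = (17.7788*exp(2*h) + 16.9898*exp(h) + 17.7719)*exp(h)/(6.9169*exp(4*h) - 3.3138*exp(3*h) - 15.0149*exp(2*h) + 3.6918*exp(h) + 8.5849)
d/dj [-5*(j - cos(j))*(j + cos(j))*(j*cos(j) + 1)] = 5*j^3*sin(j) - 15*j^2*cos(j) - 15*j*sin(j)*cos(j)^2 - 10*j - 5*sin(2*j) + 5*cos(j)^3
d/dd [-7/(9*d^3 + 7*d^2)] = 7*(27*d + 14)/(d^3*(9*d + 7)^2)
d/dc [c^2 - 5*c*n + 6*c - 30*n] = 2*c - 5*n + 6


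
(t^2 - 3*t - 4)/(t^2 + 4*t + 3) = (t - 4)/(t + 3)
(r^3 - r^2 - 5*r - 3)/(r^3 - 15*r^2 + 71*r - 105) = (r^2 + 2*r + 1)/(r^2 - 12*r + 35)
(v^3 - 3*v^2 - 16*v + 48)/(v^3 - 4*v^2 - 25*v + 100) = (v^2 + v - 12)/(v^2 - 25)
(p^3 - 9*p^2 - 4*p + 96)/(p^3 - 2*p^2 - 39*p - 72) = (p - 4)/(p + 3)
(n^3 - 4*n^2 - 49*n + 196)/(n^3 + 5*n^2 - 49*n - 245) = (n - 4)/(n + 5)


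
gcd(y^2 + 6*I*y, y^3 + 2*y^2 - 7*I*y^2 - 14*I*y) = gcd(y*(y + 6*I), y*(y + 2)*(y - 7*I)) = y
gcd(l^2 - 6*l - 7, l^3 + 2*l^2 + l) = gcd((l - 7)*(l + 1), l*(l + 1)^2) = l + 1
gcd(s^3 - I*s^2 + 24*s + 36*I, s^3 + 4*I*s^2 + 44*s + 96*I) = s^2 - 4*I*s + 12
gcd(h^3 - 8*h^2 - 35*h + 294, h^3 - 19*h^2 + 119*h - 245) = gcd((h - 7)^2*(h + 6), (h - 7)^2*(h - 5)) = h^2 - 14*h + 49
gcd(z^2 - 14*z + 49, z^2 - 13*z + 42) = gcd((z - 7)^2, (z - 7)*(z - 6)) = z - 7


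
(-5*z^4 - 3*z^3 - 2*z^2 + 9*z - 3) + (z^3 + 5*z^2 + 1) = -5*z^4 - 2*z^3 + 3*z^2 + 9*z - 2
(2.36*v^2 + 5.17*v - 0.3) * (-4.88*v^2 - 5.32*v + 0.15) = -11.5168*v^4 - 37.7848*v^3 - 25.6864*v^2 + 2.3715*v - 0.045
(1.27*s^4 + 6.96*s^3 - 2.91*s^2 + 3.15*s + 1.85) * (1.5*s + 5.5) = 1.905*s^5 + 17.425*s^4 + 33.915*s^3 - 11.28*s^2 + 20.1*s + 10.175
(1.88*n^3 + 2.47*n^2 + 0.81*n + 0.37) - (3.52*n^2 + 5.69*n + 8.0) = 1.88*n^3 - 1.05*n^2 - 4.88*n - 7.63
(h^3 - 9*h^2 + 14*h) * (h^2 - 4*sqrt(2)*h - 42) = h^5 - 9*h^4 - 4*sqrt(2)*h^4 - 28*h^3 + 36*sqrt(2)*h^3 - 56*sqrt(2)*h^2 + 378*h^2 - 588*h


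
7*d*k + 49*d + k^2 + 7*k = (7*d + k)*(k + 7)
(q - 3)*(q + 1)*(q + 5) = q^3 + 3*q^2 - 13*q - 15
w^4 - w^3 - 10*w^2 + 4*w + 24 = (w - 3)*(w - 2)*(w + 2)^2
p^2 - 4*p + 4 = (p - 2)^2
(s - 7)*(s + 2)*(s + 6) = s^3 + s^2 - 44*s - 84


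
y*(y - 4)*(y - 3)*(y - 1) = y^4 - 8*y^3 + 19*y^2 - 12*y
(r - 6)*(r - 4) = r^2 - 10*r + 24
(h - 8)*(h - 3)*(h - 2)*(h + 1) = h^4 - 12*h^3 + 33*h^2 - 2*h - 48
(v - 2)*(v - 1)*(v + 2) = v^3 - v^2 - 4*v + 4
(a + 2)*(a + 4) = a^2 + 6*a + 8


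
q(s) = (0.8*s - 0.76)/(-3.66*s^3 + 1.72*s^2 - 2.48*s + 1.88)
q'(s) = (0.8*s - 0.76)*(10.98*s^2 - 3.44*s + 2.48)/(-3.66*s^3 + 1.72*s^2 - 2.48*s + 1.88)^2 + 0.8/(-3.66*s^3 + 1.72*s^2 - 2.48*s + 1.88) = (5.856*s^3 - 9.7208*s^2 + 2.6144*s - 0.3808)/(13.3956*s^6 - 12.5904*s^5 + 21.112*s^4 - 22.2928*s^3 + 12.6176*s^2 - 9.3248*s + 3.5344)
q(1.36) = -0.04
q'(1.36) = -0.00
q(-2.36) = -0.04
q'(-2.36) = -0.03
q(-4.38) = -0.01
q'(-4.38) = -0.01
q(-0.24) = -0.36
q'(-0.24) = -0.24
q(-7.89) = -0.00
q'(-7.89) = -0.00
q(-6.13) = -0.01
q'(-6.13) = -0.00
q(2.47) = -0.02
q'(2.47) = 0.01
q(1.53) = -0.04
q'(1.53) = 0.02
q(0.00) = -0.40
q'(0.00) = -0.11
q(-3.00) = -0.03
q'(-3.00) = -0.02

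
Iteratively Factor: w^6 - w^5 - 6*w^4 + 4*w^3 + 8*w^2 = (w + 2)*(w^5 - 3*w^4 + 4*w^2) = (w - 2)*(w + 2)*(w^4 - w^3 - 2*w^2) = w*(w - 2)*(w + 2)*(w^3 - w^2 - 2*w) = w*(w - 2)^2*(w + 2)*(w^2 + w) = w*(w - 2)^2*(w + 1)*(w + 2)*(w)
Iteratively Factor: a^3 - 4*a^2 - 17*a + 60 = (a - 3)*(a^2 - a - 20) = (a - 5)*(a - 3)*(a + 4)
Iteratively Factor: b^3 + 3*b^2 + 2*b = (b + 2)*(b^2 + b) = (b + 1)*(b + 2)*(b)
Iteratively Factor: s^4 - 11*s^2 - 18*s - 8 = (s + 1)*(s^3 - s^2 - 10*s - 8) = (s - 4)*(s + 1)*(s^2 + 3*s + 2) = (s - 4)*(s + 1)^2*(s + 2)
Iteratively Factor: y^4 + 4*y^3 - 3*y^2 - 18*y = (y + 3)*(y^3 + y^2 - 6*y) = y*(y + 3)*(y^2 + y - 6) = y*(y + 3)^2*(y - 2)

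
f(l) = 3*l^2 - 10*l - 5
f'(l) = 6*l - 10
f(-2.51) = 39.00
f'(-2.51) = -25.06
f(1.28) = -12.88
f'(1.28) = -2.32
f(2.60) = -10.72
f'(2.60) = 5.60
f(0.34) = -8.05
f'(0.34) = -7.96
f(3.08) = -7.34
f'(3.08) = 8.48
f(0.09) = -5.88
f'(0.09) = -9.46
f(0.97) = -11.88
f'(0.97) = -4.18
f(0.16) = -6.52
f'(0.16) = -9.04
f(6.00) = 43.00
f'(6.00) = 26.00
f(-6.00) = 163.00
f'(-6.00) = -46.00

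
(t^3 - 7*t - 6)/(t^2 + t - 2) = (t^2 - 2*t - 3)/(t - 1)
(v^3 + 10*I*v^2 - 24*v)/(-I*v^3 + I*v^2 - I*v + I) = v*(I*v^2 - 10*v - 24*I)/(v^3 - v^2 + v - 1)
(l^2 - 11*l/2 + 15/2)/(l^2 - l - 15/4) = 2*(l - 3)/(2*l + 3)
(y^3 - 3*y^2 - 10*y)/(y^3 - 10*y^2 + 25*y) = (y + 2)/(y - 5)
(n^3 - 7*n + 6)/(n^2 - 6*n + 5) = (n^2 + n - 6)/(n - 5)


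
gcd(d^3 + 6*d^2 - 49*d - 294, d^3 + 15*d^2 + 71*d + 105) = d + 7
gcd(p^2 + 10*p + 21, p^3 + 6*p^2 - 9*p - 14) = p + 7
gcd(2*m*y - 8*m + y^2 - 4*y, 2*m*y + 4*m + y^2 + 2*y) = 2*m + y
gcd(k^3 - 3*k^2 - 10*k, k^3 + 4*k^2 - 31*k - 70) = k^2 - 3*k - 10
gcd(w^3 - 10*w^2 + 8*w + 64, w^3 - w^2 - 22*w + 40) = w - 4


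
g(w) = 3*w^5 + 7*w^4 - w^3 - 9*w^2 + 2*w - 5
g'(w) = 15*w^4 + 28*w^3 - 3*w^2 - 18*w + 2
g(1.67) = 62.00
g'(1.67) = 210.65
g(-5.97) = -13983.62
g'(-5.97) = 13098.91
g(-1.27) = -11.71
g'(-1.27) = 1.69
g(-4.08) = -1547.08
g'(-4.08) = 2280.36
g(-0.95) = -10.78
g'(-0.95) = 4.60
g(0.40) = -5.49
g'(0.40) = -3.50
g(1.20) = 4.69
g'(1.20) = 55.57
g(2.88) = 978.21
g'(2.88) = 1626.09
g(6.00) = 31867.00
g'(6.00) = 25274.00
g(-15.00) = -1922435.00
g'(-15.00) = 664472.00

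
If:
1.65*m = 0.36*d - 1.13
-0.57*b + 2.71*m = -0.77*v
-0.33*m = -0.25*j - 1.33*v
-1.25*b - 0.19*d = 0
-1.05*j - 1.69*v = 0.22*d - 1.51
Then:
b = -0.46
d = 3.00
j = 1.18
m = -0.03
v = -0.23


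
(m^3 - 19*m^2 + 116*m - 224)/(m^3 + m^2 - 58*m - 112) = (m^2 - 11*m + 28)/(m^2 + 9*m + 14)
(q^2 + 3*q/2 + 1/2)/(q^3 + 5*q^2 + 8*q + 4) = (q + 1/2)/(q^2 + 4*q + 4)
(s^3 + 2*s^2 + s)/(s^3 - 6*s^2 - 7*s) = (s + 1)/(s - 7)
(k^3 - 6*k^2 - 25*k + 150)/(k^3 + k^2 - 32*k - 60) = (k - 5)/(k + 2)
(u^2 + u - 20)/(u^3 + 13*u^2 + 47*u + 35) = (u - 4)/(u^2 + 8*u + 7)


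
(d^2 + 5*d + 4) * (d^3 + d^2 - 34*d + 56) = d^5 + 6*d^4 - 25*d^3 - 110*d^2 + 144*d + 224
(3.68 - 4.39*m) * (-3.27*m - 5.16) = 14.3553*m^2 + 10.6188*m - 18.9888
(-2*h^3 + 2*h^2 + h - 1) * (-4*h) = 8*h^4 - 8*h^3 - 4*h^2 + 4*h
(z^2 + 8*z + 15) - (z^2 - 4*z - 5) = 12*z + 20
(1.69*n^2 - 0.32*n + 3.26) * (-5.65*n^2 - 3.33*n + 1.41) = -9.5485*n^4 - 3.8197*n^3 - 14.9705*n^2 - 11.307*n + 4.5966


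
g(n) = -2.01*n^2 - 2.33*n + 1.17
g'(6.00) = -26.45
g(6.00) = -85.17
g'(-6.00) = 21.79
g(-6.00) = -57.21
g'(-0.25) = -1.32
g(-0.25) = 1.63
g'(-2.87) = 9.21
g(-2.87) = -8.70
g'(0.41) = -3.98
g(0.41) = -0.12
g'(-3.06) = 9.97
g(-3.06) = -10.52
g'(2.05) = -10.57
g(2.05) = -12.05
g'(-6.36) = 23.24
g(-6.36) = -65.31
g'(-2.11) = 6.15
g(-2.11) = -2.86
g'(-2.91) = 9.37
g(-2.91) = -9.07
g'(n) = -4.02*n - 2.33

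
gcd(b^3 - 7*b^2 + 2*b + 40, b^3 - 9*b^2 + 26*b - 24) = b - 4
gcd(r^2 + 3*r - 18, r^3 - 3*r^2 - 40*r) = 1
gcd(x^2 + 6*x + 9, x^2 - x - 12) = x + 3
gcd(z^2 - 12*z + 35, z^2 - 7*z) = z - 7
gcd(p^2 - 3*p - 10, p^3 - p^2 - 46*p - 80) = p + 2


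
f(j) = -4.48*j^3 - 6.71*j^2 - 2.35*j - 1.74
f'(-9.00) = -970.21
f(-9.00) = 2741.82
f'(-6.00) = -405.67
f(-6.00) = 738.48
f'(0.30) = -7.59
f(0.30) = -3.17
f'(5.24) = -441.70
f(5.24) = -842.87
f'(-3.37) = -109.76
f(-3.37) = 101.44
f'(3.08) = -171.18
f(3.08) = -203.53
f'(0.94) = -26.84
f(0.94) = -13.60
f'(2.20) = -96.92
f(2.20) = -87.09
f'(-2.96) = -80.38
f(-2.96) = 62.61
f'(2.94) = -157.97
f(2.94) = -180.49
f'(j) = -13.44*j^2 - 13.42*j - 2.35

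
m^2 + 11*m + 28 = (m + 4)*(m + 7)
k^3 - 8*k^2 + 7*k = k*(k - 7)*(k - 1)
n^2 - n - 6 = (n - 3)*(n + 2)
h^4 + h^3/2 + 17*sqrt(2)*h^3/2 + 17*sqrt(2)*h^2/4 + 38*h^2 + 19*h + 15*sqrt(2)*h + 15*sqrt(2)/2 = (h + 1/2)*(h + sqrt(2)/2)*(h + 3*sqrt(2))*(h + 5*sqrt(2))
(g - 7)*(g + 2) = g^2 - 5*g - 14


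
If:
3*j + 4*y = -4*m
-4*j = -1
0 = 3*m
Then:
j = 1/4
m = 0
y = -3/16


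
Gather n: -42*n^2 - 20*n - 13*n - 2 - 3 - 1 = -42*n^2 - 33*n - 6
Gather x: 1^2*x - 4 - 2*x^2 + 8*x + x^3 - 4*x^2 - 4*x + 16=x^3 - 6*x^2 + 5*x + 12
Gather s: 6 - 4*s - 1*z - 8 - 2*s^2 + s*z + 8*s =-2*s^2 + s*(z + 4) - z - 2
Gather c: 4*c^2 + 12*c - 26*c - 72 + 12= 4*c^2 - 14*c - 60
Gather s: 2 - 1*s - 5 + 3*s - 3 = 2*s - 6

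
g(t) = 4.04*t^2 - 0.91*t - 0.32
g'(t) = 8.08*t - 0.91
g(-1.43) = 9.24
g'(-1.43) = -12.46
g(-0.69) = 2.23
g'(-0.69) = -6.49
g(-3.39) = 49.19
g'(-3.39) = -28.30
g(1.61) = 8.69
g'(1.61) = 12.10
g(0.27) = -0.27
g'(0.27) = 1.27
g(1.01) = 2.88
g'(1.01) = 7.25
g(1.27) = 5.04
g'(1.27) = 9.35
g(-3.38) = 48.91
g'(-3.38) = -28.22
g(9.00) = 318.73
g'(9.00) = 71.81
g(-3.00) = 38.77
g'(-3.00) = -25.15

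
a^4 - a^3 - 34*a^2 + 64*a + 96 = (a - 4)^2*(a + 1)*(a + 6)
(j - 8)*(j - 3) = j^2 - 11*j + 24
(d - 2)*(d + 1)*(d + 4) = d^3 + 3*d^2 - 6*d - 8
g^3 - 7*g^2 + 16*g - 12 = (g - 3)*(g - 2)^2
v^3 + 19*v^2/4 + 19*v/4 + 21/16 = (v + 1/2)*(v + 3/4)*(v + 7/2)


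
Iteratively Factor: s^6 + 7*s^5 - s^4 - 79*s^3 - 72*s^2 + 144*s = (s - 1)*(s^5 + 8*s^4 + 7*s^3 - 72*s^2 - 144*s) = (s - 3)*(s - 1)*(s^4 + 11*s^3 + 40*s^2 + 48*s) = (s - 3)*(s - 1)*(s + 4)*(s^3 + 7*s^2 + 12*s) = s*(s - 3)*(s - 1)*(s + 4)*(s^2 + 7*s + 12) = s*(s - 3)*(s - 1)*(s + 3)*(s + 4)*(s + 4)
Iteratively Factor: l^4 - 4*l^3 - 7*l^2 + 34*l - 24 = (l - 1)*(l^3 - 3*l^2 - 10*l + 24) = (l - 1)*(l + 3)*(l^2 - 6*l + 8) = (l - 4)*(l - 1)*(l + 3)*(l - 2)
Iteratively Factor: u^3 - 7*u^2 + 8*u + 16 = (u + 1)*(u^2 - 8*u + 16) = (u - 4)*(u + 1)*(u - 4)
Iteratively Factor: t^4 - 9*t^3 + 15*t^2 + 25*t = (t - 5)*(t^3 - 4*t^2 - 5*t) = (t - 5)*(t + 1)*(t^2 - 5*t) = (t - 5)^2*(t + 1)*(t)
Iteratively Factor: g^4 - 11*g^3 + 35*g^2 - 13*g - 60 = (g - 5)*(g^3 - 6*g^2 + 5*g + 12) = (g - 5)*(g - 4)*(g^2 - 2*g - 3) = (g - 5)*(g - 4)*(g + 1)*(g - 3)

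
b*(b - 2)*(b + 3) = b^3 + b^2 - 6*b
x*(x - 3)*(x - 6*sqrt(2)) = x^3 - 6*sqrt(2)*x^2 - 3*x^2 + 18*sqrt(2)*x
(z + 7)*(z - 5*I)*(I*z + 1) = I*z^3 + 6*z^2 + 7*I*z^2 + 42*z - 5*I*z - 35*I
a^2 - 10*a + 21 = (a - 7)*(a - 3)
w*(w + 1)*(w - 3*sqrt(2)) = w^3 - 3*sqrt(2)*w^2 + w^2 - 3*sqrt(2)*w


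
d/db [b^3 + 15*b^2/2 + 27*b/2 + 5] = 3*b^2 + 15*b + 27/2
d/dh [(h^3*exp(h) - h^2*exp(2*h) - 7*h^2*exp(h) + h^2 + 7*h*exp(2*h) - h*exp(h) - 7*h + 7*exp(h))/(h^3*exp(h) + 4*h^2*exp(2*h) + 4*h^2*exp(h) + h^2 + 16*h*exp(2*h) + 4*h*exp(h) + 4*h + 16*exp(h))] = (-5*h^3*exp(h) + 20*h^2*exp(h) + 11*h^2 + 158*h*exp(h) - 44*exp(2*h) - 140*exp(h))/(h^4 + 8*h^3*exp(h) + 8*h^3 + 16*h^2*exp(2*h) + 64*h^2*exp(h) + 16*h^2 + 128*h*exp(2*h) + 128*h*exp(h) + 256*exp(2*h))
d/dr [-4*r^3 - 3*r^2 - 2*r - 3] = -12*r^2 - 6*r - 2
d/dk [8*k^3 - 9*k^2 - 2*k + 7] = 24*k^2 - 18*k - 2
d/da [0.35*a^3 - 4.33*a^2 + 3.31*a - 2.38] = 1.05*a^2 - 8.66*a + 3.31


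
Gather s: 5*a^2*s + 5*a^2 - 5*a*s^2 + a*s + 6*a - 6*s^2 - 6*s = 5*a^2 + 6*a + s^2*(-5*a - 6) + s*(5*a^2 + a - 6)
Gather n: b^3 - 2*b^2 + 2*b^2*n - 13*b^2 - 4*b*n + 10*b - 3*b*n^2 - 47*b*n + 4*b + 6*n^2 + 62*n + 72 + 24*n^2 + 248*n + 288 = b^3 - 15*b^2 + 14*b + n^2*(30 - 3*b) + n*(2*b^2 - 51*b + 310) + 360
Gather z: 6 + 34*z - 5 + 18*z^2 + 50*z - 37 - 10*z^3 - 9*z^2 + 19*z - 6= -10*z^3 + 9*z^2 + 103*z - 42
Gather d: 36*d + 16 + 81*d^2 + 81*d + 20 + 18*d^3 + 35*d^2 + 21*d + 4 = 18*d^3 + 116*d^2 + 138*d + 40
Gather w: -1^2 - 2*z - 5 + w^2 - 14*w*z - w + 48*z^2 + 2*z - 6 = w^2 + w*(-14*z - 1) + 48*z^2 - 12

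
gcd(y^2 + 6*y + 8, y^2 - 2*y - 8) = y + 2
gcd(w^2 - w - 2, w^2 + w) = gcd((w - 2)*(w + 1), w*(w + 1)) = w + 1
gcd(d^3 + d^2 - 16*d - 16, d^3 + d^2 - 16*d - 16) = d^3 + d^2 - 16*d - 16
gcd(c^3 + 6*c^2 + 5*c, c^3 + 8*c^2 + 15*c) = c^2 + 5*c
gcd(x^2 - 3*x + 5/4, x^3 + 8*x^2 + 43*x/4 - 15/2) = x - 1/2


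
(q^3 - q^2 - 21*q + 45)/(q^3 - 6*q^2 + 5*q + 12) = (q^2 + 2*q - 15)/(q^2 - 3*q - 4)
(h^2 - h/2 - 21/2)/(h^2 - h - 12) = (h - 7/2)/(h - 4)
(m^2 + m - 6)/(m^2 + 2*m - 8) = (m + 3)/(m + 4)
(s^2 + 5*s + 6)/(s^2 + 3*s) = (s + 2)/s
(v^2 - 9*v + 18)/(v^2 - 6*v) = (v - 3)/v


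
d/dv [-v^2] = -2*v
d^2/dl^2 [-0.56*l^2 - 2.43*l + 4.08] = -1.12000000000000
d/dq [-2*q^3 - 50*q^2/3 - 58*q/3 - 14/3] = -6*q^2 - 100*q/3 - 58/3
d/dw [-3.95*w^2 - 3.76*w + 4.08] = -7.9*w - 3.76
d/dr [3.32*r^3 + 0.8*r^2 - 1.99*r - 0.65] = 9.96*r^2 + 1.6*r - 1.99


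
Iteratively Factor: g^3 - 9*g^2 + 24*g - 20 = (g - 2)*(g^2 - 7*g + 10) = (g - 5)*(g - 2)*(g - 2)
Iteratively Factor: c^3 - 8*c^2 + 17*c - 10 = (c - 2)*(c^2 - 6*c + 5) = (c - 2)*(c - 1)*(c - 5)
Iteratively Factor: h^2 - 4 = (h + 2)*(h - 2)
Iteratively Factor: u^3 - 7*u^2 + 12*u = (u - 3)*(u^2 - 4*u) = u*(u - 3)*(u - 4)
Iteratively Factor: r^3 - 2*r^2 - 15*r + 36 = (r - 3)*(r^2 + r - 12) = (r - 3)^2*(r + 4)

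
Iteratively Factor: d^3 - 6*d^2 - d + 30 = (d - 5)*(d^2 - d - 6) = (d - 5)*(d - 3)*(d + 2)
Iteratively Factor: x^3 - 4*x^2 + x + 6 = (x + 1)*(x^2 - 5*x + 6) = (x - 3)*(x + 1)*(x - 2)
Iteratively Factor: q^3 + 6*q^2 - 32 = (q + 4)*(q^2 + 2*q - 8) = (q + 4)^2*(q - 2)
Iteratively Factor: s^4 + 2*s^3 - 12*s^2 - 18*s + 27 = (s - 1)*(s^3 + 3*s^2 - 9*s - 27) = (s - 1)*(s + 3)*(s^2 - 9) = (s - 3)*(s - 1)*(s + 3)*(s + 3)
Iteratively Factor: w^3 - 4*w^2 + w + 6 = (w - 3)*(w^2 - w - 2) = (w - 3)*(w - 2)*(w + 1)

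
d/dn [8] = 0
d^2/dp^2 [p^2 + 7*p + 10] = 2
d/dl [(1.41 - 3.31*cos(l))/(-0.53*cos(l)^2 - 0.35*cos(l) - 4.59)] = (1.7543*cos(l)^2 - 1.4946*cos(l) - 15.6864)*sin(l)/(0.2809*cos(l)^4 + 0.371*cos(l)^3 + 4.9879*cos(l)^2 + 3.213*cos(l) + 21.0681)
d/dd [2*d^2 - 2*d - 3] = 4*d - 2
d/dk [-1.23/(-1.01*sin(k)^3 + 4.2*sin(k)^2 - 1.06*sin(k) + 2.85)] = (-3.7269*sin(k)^2 + 10.332*sin(k) - 1.3038)*cos(k)/(1.01*sin(k)^3 - 4.2*sin(k)^2 + 1.06*sin(k) - 2.85)^2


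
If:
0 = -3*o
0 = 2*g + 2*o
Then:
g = 0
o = 0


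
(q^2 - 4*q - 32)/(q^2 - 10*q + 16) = (q + 4)/(q - 2)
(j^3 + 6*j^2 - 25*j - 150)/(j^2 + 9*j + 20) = (j^2 + j - 30)/(j + 4)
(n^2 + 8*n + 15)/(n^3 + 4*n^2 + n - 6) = (n + 5)/(n^2 + n - 2)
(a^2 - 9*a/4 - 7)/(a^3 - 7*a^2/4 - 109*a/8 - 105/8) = 2*(a - 4)/(2*a^2 - 7*a - 15)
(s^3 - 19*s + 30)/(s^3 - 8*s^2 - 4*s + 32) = (s^2 + 2*s - 15)/(s^2 - 6*s - 16)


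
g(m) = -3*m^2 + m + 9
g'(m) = 1 - 6*m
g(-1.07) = 4.50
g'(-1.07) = 7.42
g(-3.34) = -27.81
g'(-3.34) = 21.04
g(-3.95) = -41.76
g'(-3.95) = 24.70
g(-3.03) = -21.57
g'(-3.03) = 19.18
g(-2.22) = -8.01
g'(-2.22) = 14.32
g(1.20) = 5.88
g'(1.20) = -6.20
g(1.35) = 4.88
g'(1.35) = -7.10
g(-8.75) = -229.44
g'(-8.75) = 53.50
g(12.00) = -411.00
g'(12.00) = -71.00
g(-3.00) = -21.00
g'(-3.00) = 19.00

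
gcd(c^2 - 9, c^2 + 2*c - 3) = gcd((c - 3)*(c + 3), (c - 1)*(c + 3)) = c + 3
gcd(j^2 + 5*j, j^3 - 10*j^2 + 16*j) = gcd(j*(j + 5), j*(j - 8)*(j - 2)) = j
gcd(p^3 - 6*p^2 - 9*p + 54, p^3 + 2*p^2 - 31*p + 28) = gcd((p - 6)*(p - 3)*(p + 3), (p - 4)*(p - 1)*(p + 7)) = 1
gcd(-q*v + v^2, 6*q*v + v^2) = v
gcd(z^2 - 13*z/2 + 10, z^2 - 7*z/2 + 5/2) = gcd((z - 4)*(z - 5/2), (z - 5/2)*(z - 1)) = z - 5/2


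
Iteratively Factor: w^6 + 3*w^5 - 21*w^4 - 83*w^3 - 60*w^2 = (w)*(w^5 + 3*w^4 - 21*w^3 - 83*w^2 - 60*w) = w^2*(w^4 + 3*w^3 - 21*w^2 - 83*w - 60) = w^2*(w - 5)*(w^3 + 8*w^2 + 19*w + 12) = w^2*(w - 5)*(w + 1)*(w^2 + 7*w + 12) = w^2*(w - 5)*(w + 1)*(w + 4)*(w + 3)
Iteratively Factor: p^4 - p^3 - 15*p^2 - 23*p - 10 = (p + 1)*(p^3 - 2*p^2 - 13*p - 10) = (p + 1)^2*(p^2 - 3*p - 10) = (p + 1)^2*(p + 2)*(p - 5)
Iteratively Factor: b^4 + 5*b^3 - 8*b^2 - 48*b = (b + 4)*(b^3 + b^2 - 12*b) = b*(b + 4)*(b^2 + b - 12) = b*(b + 4)^2*(b - 3)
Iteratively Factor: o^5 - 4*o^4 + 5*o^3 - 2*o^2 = (o - 2)*(o^4 - 2*o^3 + o^2) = (o - 2)*(o - 1)*(o^3 - o^2) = (o - 2)*(o - 1)^2*(o^2) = o*(o - 2)*(o - 1)^2*(o)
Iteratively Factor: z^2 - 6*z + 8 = (z - 4)*(z - 2)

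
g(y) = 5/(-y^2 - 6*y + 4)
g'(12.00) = 0.00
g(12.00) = -0.02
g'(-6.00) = -1.88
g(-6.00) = 1.25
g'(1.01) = 4.23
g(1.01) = -1.62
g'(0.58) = 1062.03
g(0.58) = 27.23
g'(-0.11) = 1.34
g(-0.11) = 1.08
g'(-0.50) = 0.55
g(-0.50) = 0.74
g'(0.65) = 350.94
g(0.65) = -15.50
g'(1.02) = 4.02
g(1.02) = -1.58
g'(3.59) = 0.07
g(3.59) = -0.16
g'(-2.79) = 0.01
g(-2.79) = 0.39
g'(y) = 5*(2*y + 6)/(-y^2 - 6*y + 4)^2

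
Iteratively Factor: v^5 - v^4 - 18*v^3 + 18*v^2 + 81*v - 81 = (v - 3)*(v^4 + 2*v^3 - 12*v^2 - 18*v + 27) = (v - 3)*(v - 1)*(v^3 + 3*v^2 - 9*v - 27) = (v - 3)^2*(v - 1)*(v^2 + 6*v + 9) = (v - 3)^2*(v - 1)*(v + 3)*(v + 3)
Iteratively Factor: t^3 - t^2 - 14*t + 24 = (t + 4)*(t^2 - 5*t + 6) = (t - 2)*(t + 4)*(t - 3)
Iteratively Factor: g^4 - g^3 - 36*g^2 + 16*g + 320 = (g + 4)*(g^3 - 5*g^2 - 16*g + 80) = (g - 4)*(g + 4)*(g^2 - g - 20) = (g - 4)*(g + 4)^2*(g - 5)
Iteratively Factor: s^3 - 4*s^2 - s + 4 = (s - 1)*(s^2 - 3*s - 4) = (s - 1)*(s + 1)*(s - 4)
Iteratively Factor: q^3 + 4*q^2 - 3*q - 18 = (q - 2)*(q^2 + 6*q + 9) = (q - 2)*(q + 3)*(q + 3)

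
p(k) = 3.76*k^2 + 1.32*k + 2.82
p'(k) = 7.52*k + 1.32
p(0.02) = 2.85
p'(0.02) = 1.47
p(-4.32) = 67.29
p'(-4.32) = -31.17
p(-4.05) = 59.15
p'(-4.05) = -29.14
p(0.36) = 3.78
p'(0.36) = 4.03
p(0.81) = 6.36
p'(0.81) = 7.41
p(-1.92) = 14.15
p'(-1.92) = -13.12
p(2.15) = 23.04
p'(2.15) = 17.49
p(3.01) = 40.86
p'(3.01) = 23.96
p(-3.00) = 32.70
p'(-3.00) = -21.24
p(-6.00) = 130.26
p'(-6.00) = -43.80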